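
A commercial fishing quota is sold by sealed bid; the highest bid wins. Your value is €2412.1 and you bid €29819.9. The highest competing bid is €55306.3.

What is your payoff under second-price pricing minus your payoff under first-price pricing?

Your bid €29819.9 is below €55306.3, so you lose under either rule.
Payoff is €0 in both cases; difference = €0.

€0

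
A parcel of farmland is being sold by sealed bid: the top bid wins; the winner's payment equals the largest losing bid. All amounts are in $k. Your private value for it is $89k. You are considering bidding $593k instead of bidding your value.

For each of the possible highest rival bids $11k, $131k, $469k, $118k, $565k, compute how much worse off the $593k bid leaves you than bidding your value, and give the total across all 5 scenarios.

The deviation costs you only when the competing bid falls strictly between $89k and $593k; elsewhere both bids give the same outcome.
$11k: outcomes coincide → loss $0k.
$131k: truthful payoff $0k, deviation payoff −$42k → loss $42k.
$469k: truthful payoff $0k, deviation payoff −$380k → loss $380k.
$118k: truthful payoff $0k, deviation payoff −$29k → loss $29k.
$565k: truthful payoff $0k, deviation payoff −$476k → loss $476k.
Total loss = $42k + $380k + $29k + $476k = $927k.

$927k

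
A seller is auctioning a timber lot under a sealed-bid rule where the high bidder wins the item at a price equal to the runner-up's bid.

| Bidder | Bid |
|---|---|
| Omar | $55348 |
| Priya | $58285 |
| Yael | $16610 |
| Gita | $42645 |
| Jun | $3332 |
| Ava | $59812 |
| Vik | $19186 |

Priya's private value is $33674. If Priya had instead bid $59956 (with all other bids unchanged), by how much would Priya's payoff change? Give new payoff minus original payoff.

The highest bid among the other bidders is $59812; Priya's bid doesn't change that.
Original bid $58285: Priya is not highest (top rival bid is $59812); payoff $0.
Alternative bid $59956: Priya is highest, pays the top rival bid $59812; payoff $33674 − $59812 = −$26138.
Change in payoff = −$26138 − ($0) = −$26138.

−$26138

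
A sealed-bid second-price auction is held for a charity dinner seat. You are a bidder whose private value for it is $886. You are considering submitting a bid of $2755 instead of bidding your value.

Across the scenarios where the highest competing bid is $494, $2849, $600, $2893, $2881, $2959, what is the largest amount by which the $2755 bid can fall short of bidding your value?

$494: same outcome either way → loss $0.
$2849: same outcome either way → loss $0.
$600: same outcome either way → loss $0.
$2893: same outcome either way → loss $0.
$2881: same outcome either way → loss $0.
$2959: same outcome either way → loss $0.
Maximum loss: $0.

$0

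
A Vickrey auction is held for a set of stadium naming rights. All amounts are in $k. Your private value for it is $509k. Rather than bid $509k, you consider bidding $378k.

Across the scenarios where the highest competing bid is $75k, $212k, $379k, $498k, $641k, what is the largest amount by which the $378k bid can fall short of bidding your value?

$75k: same outcome either way → loss $0k.
$212k: same outcome either way → loss $0k.
$379k: truthful gives $130k, deviation gives $0k → loss $130k.
$498k: truthful gives $11k, deviation gives $0k → loss $11k.
$641k: same outcome either way → loss $0k.
Maximum loss: $130k.

$130k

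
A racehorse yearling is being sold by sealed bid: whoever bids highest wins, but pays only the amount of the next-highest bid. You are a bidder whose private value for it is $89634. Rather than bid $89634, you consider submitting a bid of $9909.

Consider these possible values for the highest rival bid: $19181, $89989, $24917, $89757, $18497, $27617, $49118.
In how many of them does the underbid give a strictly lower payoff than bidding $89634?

5

The deviation hurts exactly when the highest competing bid lies strictly between $9909 and $89634 — underbidding then forfeits a profitable win.
$19181: inside the interval → strictly worse (loss $70453).
$89989: above both → same outcome either way.
$24917: inside the interval → strictly worse (loss $64717).
$89757: above both → same outcome either way.
$18497: inside the interval → strictly worse (loss $71137).
$27617: inside the interval → strictly worse (loss $62017).
$49118: inside the interval → strictly worse (loss $40516).
Count: 5.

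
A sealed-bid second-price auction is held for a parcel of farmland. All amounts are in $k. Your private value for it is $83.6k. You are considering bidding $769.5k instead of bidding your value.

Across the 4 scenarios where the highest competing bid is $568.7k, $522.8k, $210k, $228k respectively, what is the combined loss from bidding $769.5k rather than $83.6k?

$1195.1k

The deviation costs you only when the competing bid falls strictly between $83.6k and $769.5k; elsewhere both bids give the same outcome.
$568.7k: truthful payoff $0k, deviation payoff −$485.1k → loss $485.1k.
$522.8k: truthful payoff $0k, deviation payoff −$439.2k → loss $439.2k.
$210k: truthful payoff $0k, deviation payoff −$126.4k → loss $126.4k.
$228k: truthful payoff $0k, deviation payoff −$144.4k → loss $144.4k.
Total loss = $485.1k + $439.2k + $126.4k + $144.4k = $1195.1k.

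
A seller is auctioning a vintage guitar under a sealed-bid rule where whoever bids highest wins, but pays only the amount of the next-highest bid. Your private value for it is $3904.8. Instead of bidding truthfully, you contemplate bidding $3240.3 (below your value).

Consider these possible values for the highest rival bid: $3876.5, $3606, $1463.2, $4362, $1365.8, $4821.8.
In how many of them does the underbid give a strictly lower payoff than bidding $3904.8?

2

The deviation hurts exactly when the highest competing bid lies strictly between $3240.3 and $3904.8 — underbidding then forfeits a profitable win.
$3876.5: inside the interval → strictly worse (loss $28.3).
$3606: inside the interval → strictly worse (loss $298.8).
$1463.2: below both → same outcome either way.
$4362: above both → same outcome either way.
$1365.8: below both → same outcome either way.
$4821.8: above both → same outcome either way.
Count: 2.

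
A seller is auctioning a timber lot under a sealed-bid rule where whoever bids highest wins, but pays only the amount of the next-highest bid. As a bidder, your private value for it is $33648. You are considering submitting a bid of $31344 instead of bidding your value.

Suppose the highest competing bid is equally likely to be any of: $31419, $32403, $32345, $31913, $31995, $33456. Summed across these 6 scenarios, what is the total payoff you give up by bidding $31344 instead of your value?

The deviation costs you only when the competing bid falls strictly between $31344 and $33648; elsewhere both bids give the same outcome.
$31419: truthful payoff $2229, deviation payoff $0 → loss $2229.
$32403: truthful payoff $1245, deviation payoff $0 → loss $1245.
$32345: truthful payoff $1303, deviation payoff $0 → loss $1303.
$31913: truthful payoff $1735, deviation payoff $0 → loss $1735.
$31995: truthful payoff $1653, deviation payoff $0 → loss $1653.
$33456: truthful payoff $192, deviation payoff $0 → loss $192.
Total loss = $2229 + $1245 + $1303 + $1735 + $1653 + $192 = $8357.

$8357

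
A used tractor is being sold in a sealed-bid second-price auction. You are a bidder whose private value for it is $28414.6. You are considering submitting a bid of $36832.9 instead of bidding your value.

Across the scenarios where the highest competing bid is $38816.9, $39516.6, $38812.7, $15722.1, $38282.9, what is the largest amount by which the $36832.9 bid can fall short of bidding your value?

$0

$38816.9: same outcome either way → loss $0.
$39516.6: same outcome either way → loss $0.
$38812.7: same outcome either way → loss $0.
$15722.1: same outcome either way → loss $0.
$38282.9: same outcome either way → loss $0.
Maximum loss: $0.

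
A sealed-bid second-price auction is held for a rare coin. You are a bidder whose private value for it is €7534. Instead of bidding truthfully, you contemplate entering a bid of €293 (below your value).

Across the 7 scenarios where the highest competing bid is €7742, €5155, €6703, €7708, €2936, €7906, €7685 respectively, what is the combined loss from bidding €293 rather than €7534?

€7808

The deviation costs you only when the competing bid falls strictly between €293 and €7534; elsewhere both bids give the same outcome.
€7742: outcomes coincide → loss €0.
€5155: truthful payoff €2379, deviation payoff €0 → loss €2379.
€6703: truthful payoff €831, deviation payoff €0 → loss €831.
€7708: outcomes coincide → loss €0.
€2936: truthful payoff €4598, deviation payoff €0 → loss €4598.
€7906: outcomes coincide → loss €0.
€7685: outcomes coincide → loss €0.
Total loss = €2379 + €831 + €4598 = €7808.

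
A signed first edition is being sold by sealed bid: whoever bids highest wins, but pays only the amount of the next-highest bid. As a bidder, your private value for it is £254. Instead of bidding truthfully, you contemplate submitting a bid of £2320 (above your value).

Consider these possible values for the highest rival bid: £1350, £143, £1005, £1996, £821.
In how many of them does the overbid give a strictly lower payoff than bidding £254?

The deviation hurts exactly when the highest competing bid lies strictly between £254 and £2320 — overbidding then wins at a price above your value.
£1350: inside the interval → strictly worse (loss £1096).
£143: below both → same outcome either way.
£1005: inside the interval → strictly worse (loss £751).
£1996: inside the interval → strictly worse (loss £1742).
£821: inside the interval → strictly worse (loss £567).
Count: 4.

4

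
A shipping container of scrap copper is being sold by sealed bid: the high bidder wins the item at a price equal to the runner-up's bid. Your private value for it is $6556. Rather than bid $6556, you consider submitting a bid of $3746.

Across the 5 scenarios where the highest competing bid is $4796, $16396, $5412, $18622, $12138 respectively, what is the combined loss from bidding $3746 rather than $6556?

The deviation costs you only when the competing bid falls strictly between $3746 and $6556; elsewhere both bids give the same outcome.
$4796: truthful payoff $1760, deviation payoff $0 → loss $1760.
$16396: outcomes coincide → loss $0.
$5412: truthful payoff $1144, deviation payoff $0 → loss $1144.
$18622: outcomes coincide → loss $0.
$12138: outcomes coincide → loss $0.
Total loss = $1760 + $1144 = $2904.

$2904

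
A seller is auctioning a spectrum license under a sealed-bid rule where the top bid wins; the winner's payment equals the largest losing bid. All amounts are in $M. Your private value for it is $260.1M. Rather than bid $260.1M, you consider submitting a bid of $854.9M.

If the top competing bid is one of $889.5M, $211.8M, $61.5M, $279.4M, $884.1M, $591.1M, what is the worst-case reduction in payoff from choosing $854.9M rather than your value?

$331M

$889.5M: same outcome either way → loss $0M.
$211.8M: same outcome either way → loss $0M.
$61.5M: same outcome either way → loss $0M.
$279.4M: truthful gives $0M, deviation gives −$19.3M → loss $19.3M.
$884.1M: same outcome either way → loss $0M.
$591.1M: truthful gives $0M, deviation gives −$331M → loss $331M.
Maximum loss: $331M.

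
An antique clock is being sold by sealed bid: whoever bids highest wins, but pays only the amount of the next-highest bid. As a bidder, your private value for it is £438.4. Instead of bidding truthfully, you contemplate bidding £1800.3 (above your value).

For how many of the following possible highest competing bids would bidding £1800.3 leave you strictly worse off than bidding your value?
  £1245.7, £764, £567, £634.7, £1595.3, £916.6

The deviation hurts exactly when the highest competing bid lies strictly between £438.4 and £1800.3 — overbidding then wins at a price above your value.
£1245.7: inside the interval → strictly worse (loss £807.3).
£764: inside the interval → strictly worse (loss £325.6).
£567: inside the interval → strictly worse (loss £128.6).
£634.7: inside the interval → strictly worse (loss £196.3).
£1595.3: inside the interval → strictly worse (loss £1156.9).
£916.6: inside the interval → strictly worse (loss £478.2).
Count: 6.

6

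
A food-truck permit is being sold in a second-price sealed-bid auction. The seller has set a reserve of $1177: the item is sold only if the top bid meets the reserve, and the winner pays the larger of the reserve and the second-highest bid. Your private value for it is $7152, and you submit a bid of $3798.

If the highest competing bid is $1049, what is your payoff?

$5975

Your bid $3798 is the highest and exceeds the reserve.
Price = max(second-highest bid, reserve) = max($1049, $1177) = $1177.
Payoff = $7152 − $1177 = $5975.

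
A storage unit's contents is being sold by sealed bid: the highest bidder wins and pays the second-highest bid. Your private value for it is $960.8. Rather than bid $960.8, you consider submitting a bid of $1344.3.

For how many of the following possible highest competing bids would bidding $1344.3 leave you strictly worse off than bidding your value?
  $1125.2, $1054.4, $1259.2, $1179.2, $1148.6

5

The deviation hurts exactly when the highest competing bid lies strictly between $960.8 and $1344.3 — overbidding then wins at a price above your value.
$1125.2: inside the interval → strictly worse (loss $164.4).
$1054.4: inside the interval → strictly worse (loss $93.6).
$1259.2: inside the interval → strictly worse (loss $298.4).
$1179.2: inside the interval → strictly worse (loss $218.4).
$1148.6: inside the interval → strictly worse (loss $187.8).
Count: 5.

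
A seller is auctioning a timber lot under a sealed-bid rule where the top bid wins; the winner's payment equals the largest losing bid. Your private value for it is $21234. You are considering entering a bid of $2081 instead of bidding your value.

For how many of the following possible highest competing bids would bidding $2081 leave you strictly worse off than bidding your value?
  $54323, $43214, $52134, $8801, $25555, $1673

The deviation hurts exactly when the highest competing bid lies strictly between $2081 and $21234 — underbidding then forfeits a profitable win.
$54323: above both → same outcome either way.
$43214: above both → same outcome either way.
$52134: above both → same outcome either way.
$8801: inside the interval → strictly worse (loss $12433).
$25555: above both → same outcome either way.
$1673: below both → same outcome either way.
Count: 1.

1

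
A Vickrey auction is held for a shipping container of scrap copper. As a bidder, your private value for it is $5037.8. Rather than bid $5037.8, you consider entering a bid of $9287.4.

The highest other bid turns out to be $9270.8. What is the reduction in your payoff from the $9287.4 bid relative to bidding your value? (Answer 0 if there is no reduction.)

Bidding your value $5037.8: you lose (since $5037.8 < $9270.8). Payoff $0.
Bidding $9287.4: you win and pay $9270.8. Payoff $5037.8 − $9270.8 = −$4233.
The competing bid $9270.8 lies between your value and your inflated bid, so overbidding wins an item priced above your value.
Loss from deviating = $0 − (−$4233) = $4233.
Because the price is fixed by the runner-up's bid, deviating from your value can only change a good outcome into a bad one — never the reverse.

$4233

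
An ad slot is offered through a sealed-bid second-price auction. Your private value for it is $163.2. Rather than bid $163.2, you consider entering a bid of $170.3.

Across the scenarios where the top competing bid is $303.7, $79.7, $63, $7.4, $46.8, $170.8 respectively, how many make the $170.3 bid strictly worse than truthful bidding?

0

The deviation hurts exactly when the highest competing bid lies strictly between $163.2 and $170.3 — overbidding then wins at a price above your value.
$303.7: above both → same outcome either way.
$79.7: below both → same outcome either way.
$63: below both → same outcome either way.
$7.4: below both → same outcome either way.
$46.8: below both → same outcome either way.
$170.8: above both → same outcome either way.
Count: 0.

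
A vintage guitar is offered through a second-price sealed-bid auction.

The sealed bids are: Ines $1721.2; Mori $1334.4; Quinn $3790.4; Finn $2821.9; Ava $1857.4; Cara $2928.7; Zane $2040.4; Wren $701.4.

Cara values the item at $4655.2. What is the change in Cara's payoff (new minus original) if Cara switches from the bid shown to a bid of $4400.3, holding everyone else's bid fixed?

The highest bid among the other bidders is $3790.4; Cara's bid doesn't change that.
Original bid $2928.7: Cara is not highest (top rival bid is $3790.4); payoff $0.
Alternative bid $4400.3: Cara is highest, pays the top rival bid $3790.4; payoff $4655.2 − $3790.4 = $864.8.
Change in payoff = $864.8 − ($0) = $864.8.

$864.8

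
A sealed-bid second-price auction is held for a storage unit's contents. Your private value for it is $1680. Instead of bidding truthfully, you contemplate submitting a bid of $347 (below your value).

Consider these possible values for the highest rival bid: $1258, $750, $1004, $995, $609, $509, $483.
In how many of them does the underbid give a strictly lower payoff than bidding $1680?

The deviation hurts exactly when the highest competing bid lies strictly between $347 and $1680 — underbidding then forfeits a profitable win.
$1258: inside the interval → strictly worse (loss $422).
$750: inside the interval → strictly worse (loss $930).
$1004: inside the interval → strictly worse (loss $676).
$995: inside the interval → strictly worse (loss $685).
$609: inside the interval → strictly worse (loss $1071).
$509: inside the interval → strictly worse (loss $1171).
$483: inside the interval → strictly worse (loss $1197).
Count: 7.

7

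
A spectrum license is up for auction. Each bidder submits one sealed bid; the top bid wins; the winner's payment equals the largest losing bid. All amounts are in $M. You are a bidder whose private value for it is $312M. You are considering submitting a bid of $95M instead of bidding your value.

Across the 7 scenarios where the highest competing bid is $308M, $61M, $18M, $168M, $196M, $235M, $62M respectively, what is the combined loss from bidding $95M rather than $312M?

The deviation costs you only when the competing bid falls strictly between $95M and $312M; elsewhere both bids give the same outcome.
$308M: truthful payoff $4M, deviation payoff $0M → loss $4M.
$61M: outcomes coincide → loss $0M.
$18M: outcomes coincide → loss $0M.
$168M: truthful payoff $144M, deviation payoff $0M → loss $144M.
$196M: truthful payoff $116M, deviation payoff $0M → loss $116M.
$235M: truthful payoff $77M, deviation payoff $0M → loss $77M.
$62M: outcomes coincide → loss $0M.
Total loss = $4M + $144M + $116M + $77M = $341M.
Because the price is fixed by the runner-up's bid, deviating from your value can only change a good outcome into a bad one — never the reverse.

$341M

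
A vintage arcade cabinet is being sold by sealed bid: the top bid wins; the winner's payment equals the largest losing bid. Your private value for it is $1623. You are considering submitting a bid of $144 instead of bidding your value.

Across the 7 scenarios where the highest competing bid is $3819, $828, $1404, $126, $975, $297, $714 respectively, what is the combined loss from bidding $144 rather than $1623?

$3897

The deviation costs you only when the competing bid falls strictly between $144 and $1623; elsewhere both bids give the same outcome.
$3819: outcomes coincide → loss $0.
$828: truthful payoff $795, deviation payoff $0 → loss $795.
$1404: truthful payoff $219, deviation payoff $0 → loss $219.
$126: outcomes coincide → loss $0.
$975: truthful payoff $648, deviation payoff $0 → loss $648.
$297: truthful payoff $1326, deviation payoff $0 → loss $1326.
$714: truthful payoff $909, deviation payoff $0 → loss $909.
Total loss = $795 + $219 + $648 + $1326 + $909 = $3897.
Because the price is fixed by the runner-up's bid, deviating from your value can only change a good outcome into a bad one — never the reverse.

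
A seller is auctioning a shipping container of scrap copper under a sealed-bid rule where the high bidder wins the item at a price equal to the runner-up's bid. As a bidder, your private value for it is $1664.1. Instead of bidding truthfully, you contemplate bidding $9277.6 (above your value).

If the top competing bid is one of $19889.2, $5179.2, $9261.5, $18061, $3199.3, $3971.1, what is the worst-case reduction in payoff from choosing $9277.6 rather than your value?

$19889.2: same outcome either way → loss $0.
$5179.2: truthful gives $0, deviation gives −$3515.1 → loss $3515.1.
$9261.5: truthful gives $0, deviation gives −$7597.4 → loss $7597.4.
$18061: same outcome either way → loss $0.
$3199.3: truthful gives $0, deviation gives −$1535.2 → loss $1535.2.
$3971.1: truthful gives $0, deviation gives −$2307 → loss $2307.
Maximum loss: $7597.4.

$7597.4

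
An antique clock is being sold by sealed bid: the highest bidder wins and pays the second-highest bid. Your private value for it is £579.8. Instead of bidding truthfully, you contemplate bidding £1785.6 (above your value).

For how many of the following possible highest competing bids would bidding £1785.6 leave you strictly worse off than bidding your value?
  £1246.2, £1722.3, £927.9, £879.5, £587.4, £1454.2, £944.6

7

The deviation hurts exactly when the highest competing bid lies strictly between £579.8 and £1785.6 — overbidding then wins at a price above your value.
£1246.2: inside the interval → strictly worse (loss £666.4).
£1722.3: inside the interval → strictly worse (loss £1142.5).
£927.9: inside the interval → strictly worse (loss £348.1).
£879.5: inside the interval → strictly worse (loss £299.7).
£587.4: inside the interval → strictly worse (loss £7.6).
£1454.2: inside the interval → strictly worse (loss £874.4).
£944.6: inside the interval → strictly worse (loss £364.8).
Count: 7.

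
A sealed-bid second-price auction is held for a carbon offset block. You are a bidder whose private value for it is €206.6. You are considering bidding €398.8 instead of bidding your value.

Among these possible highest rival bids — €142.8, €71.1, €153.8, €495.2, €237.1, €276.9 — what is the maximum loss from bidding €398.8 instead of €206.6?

€142.8: same outcome either way → loss €0.
€71.1: same outcome either way → loss €0.
€153.8: same outcome either way → loss €0.
€495.2: same outcome either way → loss €0.
€237.1: truthful gives €0, deviation gives −€30.5 → loss €30.5.
€276.9: truthful gives €0, deviation gives −€70.3 → loss €70.3.
Maximum loss: €70.3.

€70.3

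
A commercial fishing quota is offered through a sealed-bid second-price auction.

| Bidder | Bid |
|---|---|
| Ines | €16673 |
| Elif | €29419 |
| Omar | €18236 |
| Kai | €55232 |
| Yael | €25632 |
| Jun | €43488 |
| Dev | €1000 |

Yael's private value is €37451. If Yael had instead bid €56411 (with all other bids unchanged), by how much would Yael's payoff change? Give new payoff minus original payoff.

−€17781

The highest bid among the other bidders is €55232; Yael's bid doesn't change that.
Original bid €25632: Yael is not highest (top rival bid is €55232); payoff €0.
Alternative bid €56411: Yael is highest, pays the top rival bid €55232; payoff €37451 − €55232 = −€17781.
Change in payoff = −€17781 − (€0) = −€17781.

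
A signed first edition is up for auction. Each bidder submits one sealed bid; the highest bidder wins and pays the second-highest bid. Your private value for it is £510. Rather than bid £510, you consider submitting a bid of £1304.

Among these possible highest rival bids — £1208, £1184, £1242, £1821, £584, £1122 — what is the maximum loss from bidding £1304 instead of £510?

£732

£1208: truthful gives £0, deviation gives −£698 → loss £698.
£1184: truthful gives £0, deviation gives −£674 → loss £674.
£1242: truthful gives £0, deviation gives −£732 → loss £732.
£1821: same outcome either way → loss £0.
£584: truthful gives £0, deviation gives −£74 → loss £74.
£1122: truthful gives £0, deviation gives −£612 → loss £612.
Maximum loss: £732.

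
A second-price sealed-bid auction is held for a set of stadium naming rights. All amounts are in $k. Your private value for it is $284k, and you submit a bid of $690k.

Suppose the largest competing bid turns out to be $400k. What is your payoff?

Your bid $690k exceeds the highest competing bid $400k, so you win.
In a second-price auction the winner pays the second-highest bid, $400k.
Payoff = value − price = $284k − $400k = −$116k.

−$116k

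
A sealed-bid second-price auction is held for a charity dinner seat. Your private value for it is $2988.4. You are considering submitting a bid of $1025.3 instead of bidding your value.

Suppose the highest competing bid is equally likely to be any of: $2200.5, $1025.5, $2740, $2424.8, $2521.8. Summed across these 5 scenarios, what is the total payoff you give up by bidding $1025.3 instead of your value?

The deviation costs you only when the competing bid falls strictly between $1025.3 and $2988.4; elsewhere both bids give the same outcome.
$2200.5: truthful payoff $787.9, deviation payoff $0 → loss $787.9.
$1025.5: truthful payoff $1962.9, deviation payoff $0 → loss $1962.9.
$2740: truthful payoff $248.4, deviation payoff $0 → loss $248.4.
$2424.8: truthful payoff $563.6, deviation payoff $0 → loss $563.6.
$2521.8: truthful payoff $466.6, deviation payoff $0 → loss $466.6.
Total loss = $787.9 + $1962.9 + $248.4 + $563.6 + $466.6 = $4029.4.
Because the price is fixed by the runner-up's bid, deviating from your value can only change a good outcome into a bad one — never the reverse.

$4029.4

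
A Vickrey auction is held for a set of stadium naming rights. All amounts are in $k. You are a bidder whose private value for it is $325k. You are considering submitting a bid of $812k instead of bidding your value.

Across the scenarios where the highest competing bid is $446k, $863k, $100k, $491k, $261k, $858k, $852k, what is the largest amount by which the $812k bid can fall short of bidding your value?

$446k: truthful gives $0k, deviation gives −$121k → loss $121k.
$863k: same outcome either way → loss $0k.
$100k: same outcome either way → loss $0k.
$491k: truthful gives $0k, deviation gives −$166k → loss $166k.
$261k: same outcome either way → loss $0k.
$858k: same outcome either way → loss $0k.
$852k: same outcome either way → loss $0k.
Maximum loss: $166k.

$166k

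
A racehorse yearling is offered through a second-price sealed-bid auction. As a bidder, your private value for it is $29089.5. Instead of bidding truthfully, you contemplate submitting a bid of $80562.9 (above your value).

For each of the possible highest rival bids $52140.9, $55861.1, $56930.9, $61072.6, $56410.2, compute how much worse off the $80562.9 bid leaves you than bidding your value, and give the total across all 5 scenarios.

The deviation costs you only when the competing bid falls strictly between $29089.5 and $80562.9; elsewhere both bids give the same outcome.
$52140.9: truthful payoff $0, deviation payoff −$23051.4 → loss $23051.4.
$55861.1: truthful payoff $0, deviation payoff −$26771.6 → loss $26771.6.
$56930.9: truthful payoff $0, deviation payoff −$27841.4 → loss $27841.4.
$61072.6: truthful payoff $0, deviation payoff −$31983.1 → loss $31983.1.
$56410.2: truthful payoff $0, deviation payoff −$27320.7 → loss $27320.7.
Total loss = $23051.4 + $26771.6 + $27841.4 + $31983.1 + $27320.7 = $136968.2.
Because the price is fixed by the runner-up's bid, deviating from your value can only change a good outcome into a bad one — never the reverse.

$136968.2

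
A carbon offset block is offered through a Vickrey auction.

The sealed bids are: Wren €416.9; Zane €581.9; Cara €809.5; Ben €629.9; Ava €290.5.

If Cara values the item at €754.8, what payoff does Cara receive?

Highest bid: Cara at €809.5, so Cara wins.
Second-highest bid: Ben at €629.9 — that is the price the winner pays.
Cara's payoff = value − price = €754.8 − €629.9 = €124.9.

€124.9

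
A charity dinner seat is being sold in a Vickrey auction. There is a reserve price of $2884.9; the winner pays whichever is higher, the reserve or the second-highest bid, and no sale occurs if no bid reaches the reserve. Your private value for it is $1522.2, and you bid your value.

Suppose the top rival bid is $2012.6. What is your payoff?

$0

Your bid $1522.2 is below the highest competing bid $2012.6, so you lose. Payoff $0.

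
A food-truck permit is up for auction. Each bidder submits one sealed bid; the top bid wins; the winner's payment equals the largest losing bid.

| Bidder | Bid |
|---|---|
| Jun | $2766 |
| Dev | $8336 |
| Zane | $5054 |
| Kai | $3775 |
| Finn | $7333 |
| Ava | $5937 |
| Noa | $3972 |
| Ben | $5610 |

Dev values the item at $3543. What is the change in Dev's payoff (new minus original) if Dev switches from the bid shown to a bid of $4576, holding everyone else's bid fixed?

The highest bid among the other bidders is $7333; Dev's bid doesn't change that.
Original bid $8336: Dev is highest, pays the top rival bid $7333; payoff $3543 − $7333 = −$3790.
Alternative bid $4576: Dev is not highest (top rival bid is $7333); payoff $0.
Change in payoff = $0 − (−$3790) = $3790.

$3790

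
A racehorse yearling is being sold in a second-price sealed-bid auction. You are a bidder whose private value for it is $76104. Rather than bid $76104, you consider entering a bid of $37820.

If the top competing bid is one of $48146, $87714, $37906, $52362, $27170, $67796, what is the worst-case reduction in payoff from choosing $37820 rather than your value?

$48146: truthful gives $27958, deviation gives $0 → loss $27958.
$87714: same outcome either way → loss $0.
$37906: truthful gives $38198, deviation gives $0 → loss $38198.
$52362: truthful gives $23742, deviation gives $0 → loss $23742.
$27170: same outcome either way → loss $0.
$67796: truthful gives $8308, deviation gives $0 → loss $8308.
Maximum loss: $38198.

$38198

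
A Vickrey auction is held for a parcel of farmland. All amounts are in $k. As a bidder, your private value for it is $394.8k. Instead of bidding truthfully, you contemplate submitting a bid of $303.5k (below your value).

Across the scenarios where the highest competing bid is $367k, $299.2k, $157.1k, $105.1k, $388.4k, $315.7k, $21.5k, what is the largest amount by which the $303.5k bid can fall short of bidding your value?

$79.1k

$367k: truthful gives $27.8k, deviation gives $0k → loss $27.8k.
$299.2k: same outcome either way → loss $0k.
$157.1k: same outcome either way → loss $0k.
$105.1k: same outcome either way → loss $0k.
$388.4k: truthful gives $6.4k, deviation gives $0k → loss $6.4k.
$315.7k: truthful gives $79.1k, deviation gives $0k → loss $79.1k.
$21.5k: same outcome either way → loss $0k.
Maximum loss: $79.1k.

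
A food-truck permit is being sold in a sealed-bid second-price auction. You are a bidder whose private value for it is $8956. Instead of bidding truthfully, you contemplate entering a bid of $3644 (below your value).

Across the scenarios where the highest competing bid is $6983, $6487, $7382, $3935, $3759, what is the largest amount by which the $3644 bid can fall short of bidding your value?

$5197

$6983: truthful gives $1973, deviation gives $0 → loss $1973.
$6487: truthful gives $2469, deviation gives $0 → loss $2469.
$7382: truthful gives $1574, deviation gives $0 → loss $1574.
$3935: truthful gives $5021, deviation gives $0 → loss $5021.
$3759: truthful gives $5197, deviation gives $0 → loss $5197.
Maximum loss: $5197.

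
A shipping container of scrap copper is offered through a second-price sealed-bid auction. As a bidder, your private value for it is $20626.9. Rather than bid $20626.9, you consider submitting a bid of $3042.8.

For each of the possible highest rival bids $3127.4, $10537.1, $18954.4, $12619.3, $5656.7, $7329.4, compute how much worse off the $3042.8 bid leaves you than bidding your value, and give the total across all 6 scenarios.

The deviation costs you only when the competing bid falls strictly between $3042.8 and $20626.9; elsewhere both bids give the same outcome.
$3127.4: truthful payoff $17499.5, deviation payoff $0 → loss $17499.5.
$10537.1: truthful payoff $10089.8, deviation payoff $0 → loss $10089.8.
$18954.4: truthful payoff $1672.5, deviation payoff $0 → loss $1672.5.
$12619.3: truthful payoff $8007.6, deviation payoff $0 → loss $8007.6.
$5656.7: truthful payoff $14970.2, deviation payoff $0 → loss $14970.2.
$7329.4: truthful payoff $13297.5, deviation payoff $0 → loss $13297.5.
Total loss = $17499.5 + $10089.8 + $1672.5 + $8007.6 + $14970.2 + $13297.5 = $65537.1.

$65537.1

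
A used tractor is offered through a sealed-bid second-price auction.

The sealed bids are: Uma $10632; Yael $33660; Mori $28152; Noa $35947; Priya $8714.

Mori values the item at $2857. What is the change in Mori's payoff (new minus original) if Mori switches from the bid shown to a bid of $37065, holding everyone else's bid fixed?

−$33090

The highest bid among the other bidders is $35947; Mori's bid doesn't change that.
Original bid $28152: Mori is not highest (top rival bid is $35947); payoff $0.
Alternative bid $37065: Mori is highest, pays the top rival bid $35947; payoff $2857 − $35947 = −$33090.
Change in payoff = −$33090 − ($0) = −$33090.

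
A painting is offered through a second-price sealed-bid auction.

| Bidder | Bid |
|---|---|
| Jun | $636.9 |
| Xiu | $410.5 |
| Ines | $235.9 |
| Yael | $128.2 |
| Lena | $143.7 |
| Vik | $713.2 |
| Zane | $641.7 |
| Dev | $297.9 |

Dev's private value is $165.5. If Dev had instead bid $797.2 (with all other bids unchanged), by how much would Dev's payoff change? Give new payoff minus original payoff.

−$547.7

The highest bid among the other bidders is $713.2; Dev's bid doesn't change that.
Original bid $297.9: Dev is not highest (top rival bid is $713.2); payoff $0.
Alternative bid $797.2: Dev is highest, pays the top rival bid $713.2; payoff $165.5 − $713.2 = −$547.7.
Change in payoff = −$547.7 − ($0) = −$547.7.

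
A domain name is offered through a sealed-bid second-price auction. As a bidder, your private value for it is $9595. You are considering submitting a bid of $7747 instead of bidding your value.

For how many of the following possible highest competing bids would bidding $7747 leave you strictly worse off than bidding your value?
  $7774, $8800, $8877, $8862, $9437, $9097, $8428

The deviation hurts exactly when the highest competing bid lies strictly between $7747 and $9595 — underbidding then forfeits a profitable win.
$7774: inside the interval → strictly worse (loss $1821).
$8800: inside the interval → strictly worse (loss $795).
$8877: inside the interval → strictly worse (loss $718).
$8862: inside the interval → strictly worse (loss $733).
$9437: inside the interval → strictly worse (loss $158).
$9097: inside the interval → strictly worse (loss $498).
$8428: inside the interval → strictly worse (loss $1167).
Count: 7.

7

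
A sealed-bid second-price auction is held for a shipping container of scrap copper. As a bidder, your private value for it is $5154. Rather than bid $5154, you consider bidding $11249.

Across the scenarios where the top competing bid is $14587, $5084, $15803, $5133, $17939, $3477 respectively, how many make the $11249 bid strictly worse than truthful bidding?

The deviation hurts exactly when the highest competing bid lies strictly between $5154 and $11249 — overbidding then wins at a price above your value.
$14587: above both → same outcome either way.
$5084: below both → same outcome either way.
$15803: above both → same outcome either way.
$5133: below both → same outcome either way.
$17939: above both → same outcome either way.
$3477: below both → same outcome either way.
Count: 0.

0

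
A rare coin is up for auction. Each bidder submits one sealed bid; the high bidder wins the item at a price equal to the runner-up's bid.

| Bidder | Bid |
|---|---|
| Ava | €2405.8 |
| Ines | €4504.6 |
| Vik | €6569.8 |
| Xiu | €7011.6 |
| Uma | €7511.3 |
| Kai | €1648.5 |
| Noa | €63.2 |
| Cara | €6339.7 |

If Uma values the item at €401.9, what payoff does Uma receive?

−€6609.7

Highest bid: Uma at €7511.3, so Uma wins.
Second-highest bid: Xiu at €7011.6 — that is the price the winner pays.
Uma's payoff = value − price = €401.9 − €7011.6 = −€6609.7.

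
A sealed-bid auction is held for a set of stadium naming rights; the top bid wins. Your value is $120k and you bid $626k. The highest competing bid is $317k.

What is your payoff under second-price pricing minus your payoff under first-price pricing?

You have the highest bid, so you win under either rule.
Second-price: pay $317k → payoff −$197k.
First-price: pay your own bid $626k → payoff −$506k.
Difference = −$197k − (−$506k) = $309k.

$309k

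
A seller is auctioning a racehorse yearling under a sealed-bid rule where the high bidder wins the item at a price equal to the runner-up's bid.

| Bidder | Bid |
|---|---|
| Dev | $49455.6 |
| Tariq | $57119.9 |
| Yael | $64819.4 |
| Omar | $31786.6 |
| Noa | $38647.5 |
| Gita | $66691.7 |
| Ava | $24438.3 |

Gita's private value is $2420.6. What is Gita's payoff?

−$62398.8

Highest bid: Gita at $66691.7, so Gita wins.
Second-highest bid: Yael at $64819.4 — that is the price the winner pays.
Gita's payoff = value − price = $2420.6 − $64819.4 = −$62398.8.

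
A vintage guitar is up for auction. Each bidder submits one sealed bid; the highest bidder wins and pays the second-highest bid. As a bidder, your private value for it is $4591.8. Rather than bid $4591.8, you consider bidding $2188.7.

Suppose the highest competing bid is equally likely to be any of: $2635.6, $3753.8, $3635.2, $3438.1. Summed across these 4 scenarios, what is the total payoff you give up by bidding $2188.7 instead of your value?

The deviation costs you only when the competing bid falls strictly between $2188.7 and $4591.8; elsewhere both bids give the same outcome.
$2635.6: truthful payoff $1956.2, deviation payoff $0 → loss $1956.2.
$3753.8: truthful payoff $838, deviation payoff $0 → loss $838.
$3635.2: truthful payoff $956.6, deviation payoff $0 → loss $956.6.
$3438.1: truthful payoff $1153.7, deviation payoff $0 → loss $1153.7.
Total loss = $1956.2 + $838 + $956.6 + $1153.7 = $4904.5.

$4904.5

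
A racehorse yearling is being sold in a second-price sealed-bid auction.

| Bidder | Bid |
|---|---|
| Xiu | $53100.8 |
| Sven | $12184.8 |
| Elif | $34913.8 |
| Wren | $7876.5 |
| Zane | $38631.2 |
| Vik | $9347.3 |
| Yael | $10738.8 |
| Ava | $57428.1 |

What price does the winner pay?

$53100.8

Highest bid: Ava at $57428.1, so Ava wins.
Second-highest bid: Xiu at $53100.8 — that is the price the winner pays.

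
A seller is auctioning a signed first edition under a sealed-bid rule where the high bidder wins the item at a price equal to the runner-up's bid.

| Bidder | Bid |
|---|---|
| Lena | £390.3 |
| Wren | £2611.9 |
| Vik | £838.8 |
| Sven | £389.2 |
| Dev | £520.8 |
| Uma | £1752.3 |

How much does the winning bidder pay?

Highest bid: Wren at £2611.9, so Wren wins.
Second-highest bid: Uma at £1752.3 — that is the price the winner pays.

£1752.3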